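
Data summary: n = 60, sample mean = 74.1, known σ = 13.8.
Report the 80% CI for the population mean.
(71.82, 76.38)

z-interval (σ known):
z* = 1.282 for 80% confidence

Margin of error = z* · σ/√n = 1.282 · 13.8/√60 = 2.28

CI: (74.1 - 2.28, 74.1 + 2.28) = (71.82, 76.38)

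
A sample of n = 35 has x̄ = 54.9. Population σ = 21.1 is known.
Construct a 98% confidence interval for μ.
(46.60, 63.20)

z-interval (σ known):
z* = 2.326 for 98% confidence

Margin of error = z* · σ/√n = 2.326 · 21.1/√35 = 8.30

CI: (54.9 - 8.30, 54.9 + 8.30) = (46.60, 63.20)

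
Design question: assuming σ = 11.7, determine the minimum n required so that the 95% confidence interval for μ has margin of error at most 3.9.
n ≥ 35

For margin E ≤ 3.9:
n ≥ (z* · σ / E)²
n ≥ (1.960 · 11.7 / 3.9)²
n ≥ 34.57

Minimum n = 35 (rounding up)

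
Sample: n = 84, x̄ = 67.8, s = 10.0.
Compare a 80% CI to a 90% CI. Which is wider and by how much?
90% CI is wider by 0.81

df = 83
80% CI: t* = 1.292, (66.39, 69.21), width = 2 · t* · s/√n = 2.82
90% CI: t* = 1.663, (65.99, 69.61), width = 2 · t* · s/√n = 3.63

The 90% CI is wider by 3.63 - 2.82 = 0.81.
Higher confidence requires a wider interval.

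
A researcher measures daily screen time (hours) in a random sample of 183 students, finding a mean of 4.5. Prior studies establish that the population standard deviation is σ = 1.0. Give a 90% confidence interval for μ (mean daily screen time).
(4.38, 4.62)

z-interval (σ known):
z* = 1.645 for 90% confidence

Margin of error = z* · σ/√n = 1.645 · 1.0/√183 = 0.12

CI: (4.5 - 0.12, 4.5 + 0.12) = (4.38, 4.62)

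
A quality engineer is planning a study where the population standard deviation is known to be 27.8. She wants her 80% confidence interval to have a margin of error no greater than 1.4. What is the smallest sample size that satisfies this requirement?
n ≥ 649

For margin E ≤ 1.4:
n ≥ (z* · σ / E)²
n ≥ (1.282 · 27.8 / 1.4)²
n ≥ 648.05

Minimum n = 649 (rounding up)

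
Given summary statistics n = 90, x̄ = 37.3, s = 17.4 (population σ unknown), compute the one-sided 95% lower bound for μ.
μ ≥ 34.25

Lower bound (one-sided):
t* = 1.662 (one-sided for 95%)
Lower bound = x̄ - t* · s/√n = 37.3 - 1.662 · 17.4/√90 = 34.25

We are 95% confident that μ ≥ 34.25.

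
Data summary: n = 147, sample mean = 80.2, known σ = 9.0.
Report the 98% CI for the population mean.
(78.47, 81.93)

z-interval (σ known):
z* = 2.326 for 98% confidence

Margin of error = z* · σ/√n = 2.326 · 9.0/√147 = 1.73

CI: (80.2 - 1.73, 80.2 + 1.73) = (78.47, 81.93)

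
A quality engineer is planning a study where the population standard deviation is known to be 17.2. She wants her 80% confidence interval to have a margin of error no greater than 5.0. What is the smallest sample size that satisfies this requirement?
n ≥ 20

For margin E ≤ 5.0:
n ≥ (z* · σ / E)²
n ≥ (1.282 · 17.2 / 5.0)²
n ≥ 19.45

Minimum n = 20 (rounding up)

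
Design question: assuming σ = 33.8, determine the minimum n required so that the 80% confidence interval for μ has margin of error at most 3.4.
n ≥ 163

For margin E ≤ 3.4:
n ≥ (z* · σ / E)²
n ≥ (1.282 · 33.8 / 3.4)²
n ≥ 162.42

Minimum n = 163 (rounding up)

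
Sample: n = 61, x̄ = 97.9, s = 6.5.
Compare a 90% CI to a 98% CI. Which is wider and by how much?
98% CI is wider by 1.20

df = 60
90% CI: t* = 1.671, (96.51, 99.29), width = 2 · t* · s/√n = 2.78
98% CI: t* = 2.390, (95.91, 99.89), width = 2 · t* · s/√n = 3.98

The 98% CI is wider by 3.98 - 2.78 = 1.20.
Higher confidence requires a wider interval.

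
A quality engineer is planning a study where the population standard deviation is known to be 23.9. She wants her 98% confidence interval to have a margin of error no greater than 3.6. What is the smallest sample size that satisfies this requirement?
n ≥ 239

For margin E ≤ 3.6:
n ≥ (z* · σ / E)²
n ≥ (2.326 · 23.9 / 3.6)²
n ≥ 238.46

Minimum n = 239 (rounding up)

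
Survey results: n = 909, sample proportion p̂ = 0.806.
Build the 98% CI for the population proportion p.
(0.775, 0.837)

Proportion CI:
SE = √(p̂(1-p̂)/n) = √(0.806 · 0.194 / 909) = 0.01312

z* = 2.326
Margin = z* · SE = 2.326 · 0.01312 = 0.0305

CI: 0.806 ± 0.0305 = (0.775, 0.837)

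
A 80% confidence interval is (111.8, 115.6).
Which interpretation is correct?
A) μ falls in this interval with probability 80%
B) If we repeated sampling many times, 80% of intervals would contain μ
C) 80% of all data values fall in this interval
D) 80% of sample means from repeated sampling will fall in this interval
B

A) Wrong — μ is fixed; the randomness lives in the interval, not in μ.
B) Correct — this is the frequentist long-run coverage interpretation.
C) Wrong — a CI is about the parameter μ, not individual data values.
D) Wrong — coverage applies to intervals containing μ, not to future x̄ values.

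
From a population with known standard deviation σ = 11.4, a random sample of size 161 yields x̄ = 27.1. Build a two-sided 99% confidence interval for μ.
(24.79, 29.41)

z-interval (σ known):
z* = 2.576 for 99% confidence

Margin of error = z* · σ/√n = 2.576 · 11.4/√161 = 2.31

CI: (27.1 - 2.31, 27.1 + 2.31) = (24.79, 29.41)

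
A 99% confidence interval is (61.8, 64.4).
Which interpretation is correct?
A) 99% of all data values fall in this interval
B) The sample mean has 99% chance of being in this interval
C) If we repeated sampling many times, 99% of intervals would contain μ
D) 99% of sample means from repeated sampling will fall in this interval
C

A) Wrong — a CI is about the parameter μ, not individual data values.
B) Wrong — x̄ is observed and sits in the interval by construction.
C) Correct — this is the frequentist long-run coverage interpretation.
D) Wrong — coverage applies to intervals containing μ, not to future x̄ values.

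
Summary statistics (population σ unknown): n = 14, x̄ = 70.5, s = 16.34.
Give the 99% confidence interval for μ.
(57.35, 83.65)

t-interval (σ unknown):
df = n - 1 = 13
t* = 3.012 for 99% confidence

Margin of error = t* · s/√n = 3.012 · 16.34/√14 = 13.15

CI: (57.35, 83.65)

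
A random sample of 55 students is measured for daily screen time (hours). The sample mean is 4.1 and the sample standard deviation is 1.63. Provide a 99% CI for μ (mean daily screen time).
(3.51, 4.69)

t-interval (σ unknown):
df = n - 1 = 54
t* = 2.670 for 99% confidence

Margin of error = t* · s/√n = 2.670 · 1.63/√55 = 0.59

CI: (3.51, 4.69)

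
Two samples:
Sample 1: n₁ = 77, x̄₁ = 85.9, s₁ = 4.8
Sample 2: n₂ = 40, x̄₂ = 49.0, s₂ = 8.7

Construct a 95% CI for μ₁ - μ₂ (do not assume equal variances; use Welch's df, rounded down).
(33.93, 39.87)

Difference: x̄₁ - x̄₂ = 36.90
SE = √(s₁²/n₁ + s₂²/n₂) = √(4.8²/77 + 8.7²/40) = 1.4804
df = 51.65 → 51 (Welch–Satterthwaite, rounded down)
t* = 2.008

CI: 36.90 ± 2.008 · 1.4804 = 36.90 ± 2.97 = (33.93, 39.87)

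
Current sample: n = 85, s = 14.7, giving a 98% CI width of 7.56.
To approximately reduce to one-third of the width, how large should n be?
n ≈ 765

CI width ∝ 1/√n
To reduce width by factor 3, need √n to grow by 3 → need 3² = 9 times as many samples.

Current: n = 85, width = 7.56
New: n = 765, width ≈ 2.48

Width reduced by factor of 7.56/2.48 = 3.05.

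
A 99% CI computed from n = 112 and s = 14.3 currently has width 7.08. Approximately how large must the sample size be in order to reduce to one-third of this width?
n ≈ 1008

CI width ∝ 1/√n
To reduce width by factor 3, need √n to grow by 3 → need 3² = 9 times as many samples.

Current: n = 112, width = 7.08
New: n = 1008, width ≈ 2.33

Width reduced by factor of 7.08/2.33 = 3.04.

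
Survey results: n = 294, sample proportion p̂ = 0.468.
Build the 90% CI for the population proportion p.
(0.420, 0.516)

Proportion CI:
SE = √(p̂(1-p̂)/n) = √(0.468 · 0.532 / 294) = 0.02910

z* = 1.645
Margin = z* · SE = 1.645 · 0.02910 = 0.0479

CI: 0.468 ± 0.0479 = (0.420, 0.516)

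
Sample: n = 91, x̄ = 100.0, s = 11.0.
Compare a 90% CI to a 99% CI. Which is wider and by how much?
99% CI is wider by 2.24

df = 90
90% CI: t* = 1.662, (98.08, 101.92), width = 2 · t* · s/√n = 3.83
99% CI: t* = 2.632, (96.97, 103.03), width = 2 · t* · s/√n = 6.07

The 99% CI is wider by 6.07 - 3.83 = 2.24.
Higher confidence requires a wider interval.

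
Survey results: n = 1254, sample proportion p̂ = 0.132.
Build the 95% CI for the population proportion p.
(0.113, 0.151)

Proportion CI:
SE = √(p̂(1-p̂)/n) = √(0.132 · 0.868 / 1254) = 0.00956

z* = 1.960
Margin = z* · SE = 1.960 · 0.00956 = 0.0187

CI: 0.132 ± 0.0187 = (0.113, 0.151)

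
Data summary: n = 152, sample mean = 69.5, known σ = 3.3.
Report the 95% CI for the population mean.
(68.98, 70.02)

z-interval (σ known):
z* = 1.960 for 95% confidence

Margin of error = z* · σ/√n = 1.960 · 3.3/√152 = 0.52

CI: (69.5 - 0.52, 69.5 + 0.52) = (68.98, 70.02)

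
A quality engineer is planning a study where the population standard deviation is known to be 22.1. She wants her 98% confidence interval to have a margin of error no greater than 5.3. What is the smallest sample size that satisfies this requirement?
n ≥ 95

For margin E ≤ 5.3:
n ≥ (z* · σ / E)²
n ≥ (2.326 · 22.1 / 5.3)²
n ≥ 94.07

Minimum n = 95 (rounding up)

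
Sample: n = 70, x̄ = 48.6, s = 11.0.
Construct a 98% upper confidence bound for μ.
μ ≤ 51.35

Upper bound (one-sided):
t* = 2.093 (one-sided for 98%)
Upper bound = x̄ + t* · s/√n = 48.6 + 2.093 · 11.0/√70 = 51.35

We are 98% confident that μ ≤ 51.35.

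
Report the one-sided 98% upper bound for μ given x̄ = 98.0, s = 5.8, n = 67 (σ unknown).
μ ≤ 99.48

Upper bound (one-sided):
t* = 2.095 (one-sided for 98%)
Upper bound = x̄ + t* · s/√n = 98.0 + 2.095 · 5.8/√67 = 99.48

We are 98% confident that μ ≤ 99.48.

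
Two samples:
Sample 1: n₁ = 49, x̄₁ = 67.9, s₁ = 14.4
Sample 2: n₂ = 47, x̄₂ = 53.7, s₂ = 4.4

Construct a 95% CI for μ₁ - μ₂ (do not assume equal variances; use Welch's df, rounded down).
(9.89, 18.51)

Difference: x̄₁ - x̄₂ = 14.20
SE = √(s₁²/n₁ + s₂²/n₂) = √(14.4²/49 + 4.4²/47) = 2.1549
df = 57.23 → 57 (Welch–Satterthwaite, rounded down)
t* = 2.002

CI: 14.20 ± 2.002 · 2.1549 = 14.20 ± 4.31 = (9.89, 18.51)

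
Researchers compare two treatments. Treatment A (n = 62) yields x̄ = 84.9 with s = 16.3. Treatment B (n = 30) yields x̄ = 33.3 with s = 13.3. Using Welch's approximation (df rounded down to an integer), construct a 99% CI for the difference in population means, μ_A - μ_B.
(43.15, 60.05)

Difference: x̄₁ - x̄₂ = 51.60
SE = √(s₁²/n₁ + s₂²/n₂) = √(16.3²/62 + 13.3²/30) = 3.1909
df = 69.12 → 69 (Welch–Satterthwaite, rounded down)
t* = 2.649

CI: 51.60 ± 2.649 · 3.1909 = 51.60 ± 8.45 = (43.15, 60.05)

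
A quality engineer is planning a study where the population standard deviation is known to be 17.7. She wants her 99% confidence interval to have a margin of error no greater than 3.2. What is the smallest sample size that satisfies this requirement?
n ≥ 204

For margin E ≤ 3.2:
n ≥ (z* · σ / E)²
n ≥ (2.576 · 17.7 / 3.2)²
n ≥ 203.02

Minimum n = 204 (rounding up)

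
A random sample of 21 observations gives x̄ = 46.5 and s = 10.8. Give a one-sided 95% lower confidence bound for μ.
μ ≥ 42.43

Lower bound (one-sided):
t* = 1.725 (one-sided for 95%)
Lower bound = x̄ - t* · s/√n = 46.5 - 1.725 · 10.8/√21 = 42.43

We are 95% confident that μ ≥ 42.43.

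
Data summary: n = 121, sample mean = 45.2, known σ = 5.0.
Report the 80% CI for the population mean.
(44.62, 45.78)

z-interval (σ known):
z* = 1.282 for 80% confidence

Margin of error = z* · σ/√n = 1.282 · 5.0/√121 = 0.58

CI: (45.2 - 0.58, 45.2 + 0.58) = (44.62, 45.78)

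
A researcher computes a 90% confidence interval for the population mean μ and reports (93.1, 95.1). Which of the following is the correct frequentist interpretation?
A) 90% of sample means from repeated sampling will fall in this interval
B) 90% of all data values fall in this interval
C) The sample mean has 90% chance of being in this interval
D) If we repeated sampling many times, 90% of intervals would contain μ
D

A) Wrong — coverage applies to intervals containing μ, not to future x̄ values.
B) Wrong — a CI is about the parameter μ, not individual data values.
C) Wrong — x̄ is observed and sits in the interval by construction.
D) Correct — this is the frequentist long-run coverage interpretation.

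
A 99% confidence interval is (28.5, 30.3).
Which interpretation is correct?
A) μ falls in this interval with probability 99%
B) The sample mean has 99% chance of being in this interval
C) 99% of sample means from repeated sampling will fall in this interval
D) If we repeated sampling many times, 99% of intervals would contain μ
D

A) Wrong — μ is fixed; the randomness lives in the interval, not in μ.
B) Wrong — x̄ is observed and sits in the interval by construction.
C) Wrong — coverage applies to intervals containing μ, not to future x̄ values.
D) Correct — this is the frequentist long-run coverage interpretation.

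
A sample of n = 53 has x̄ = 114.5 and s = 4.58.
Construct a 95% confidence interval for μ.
(113.24, 115.76)

t-interval (σ unknown):
df = n - 1 = 52
t* = 2.007 for 95% confidence

Margin of error = t* · s/√n = 2.007 · 4.58/√53 = 1.26

CI: (113.24, 115.76)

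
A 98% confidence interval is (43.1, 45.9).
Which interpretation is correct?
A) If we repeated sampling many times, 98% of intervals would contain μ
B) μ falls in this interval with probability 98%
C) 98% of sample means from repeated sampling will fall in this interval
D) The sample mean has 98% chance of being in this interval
A

A) Correct — this is the frequentist long-run coverage interpretation.
B) Wrong — μ is fixed; the randomness lives in the interval, not in μ.
C) Wrong — coverage applies to intervals containing μ, not to future x̄ values.
D) Wrong — x̄ is observed and sits in the interval by construction.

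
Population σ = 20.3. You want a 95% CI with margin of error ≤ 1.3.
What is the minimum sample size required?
n ≥ 937

For margin E ≤ 1.3:
n ≥ (z* · σ / E)²
n ≥ (1.960 · 20.3 / 1.3)²
n ≥ 936.74

Minimum n = 937 (rounding up)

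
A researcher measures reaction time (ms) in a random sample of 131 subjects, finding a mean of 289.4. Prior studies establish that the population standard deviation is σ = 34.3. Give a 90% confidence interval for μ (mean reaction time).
(284.47, 294.33)

z-interval (σ known):
z* = 1.645 for 90% confidence

Margin of error = z* · σ/√n = 1.645 · 34.3/√131 = 4.93

CI: (289.4 - 4.93, 289.4 + 4.93) = (284.47, 294.33)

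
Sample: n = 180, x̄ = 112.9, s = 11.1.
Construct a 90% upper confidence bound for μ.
μ ≤ 113.96

Upper bound (one-sided):
t* = 1.286 (one-sided for 90%)
Upper bound = x̄ + t* · s/√n = 112.9 + 1.286 · 11.1/√180 = 113.96

We are 90% confident that μ ≤ 113.96.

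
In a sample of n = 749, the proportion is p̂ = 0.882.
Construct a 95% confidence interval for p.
(0.859, 0.905)

Proportion CI:
SE = √(p̂(1-p̂)/n) = √(0.882 · 0.118 / 749) = 0.01179

z* = 1.960
Margin = z* · SE = 1.960 · 0.01179 = 0.0231

CI: 0.882 ± 0.0231 = (0.859, 0.905)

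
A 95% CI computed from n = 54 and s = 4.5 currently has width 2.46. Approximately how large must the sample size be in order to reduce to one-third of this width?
n ≈ 486

CI width ∝ 1/√n
To reduce width by factor 3, need √n to grow by 3 → need 3² = 9 times as many samples.

Current: n = 54, width = 2.46
New: n = 486, width ≈ 0.80

Width reduced by factor of 2.46/0.80 = 3.07.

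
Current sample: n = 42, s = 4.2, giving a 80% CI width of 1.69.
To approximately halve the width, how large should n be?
n ≈ 168

CI width ∝ 1/√n
To reduce width by factor 2, need √n to grow by 2 → need 2² = 4 times as many samples.

Current: n = 42, width = 1.69
New: n = 168, width ≈ 0.83

Width reduced by factor of 1.69/0.83 = 2.04.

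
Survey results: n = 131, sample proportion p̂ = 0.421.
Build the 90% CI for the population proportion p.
(0.350, 0.492)

Proportion CI:
SE = √(p̂(1-p̂)/n) = √(0.421 · 0.579 / 131) = 0.04314

z* = 1.645
Margin = z* · SE = 1.645 · 0.04314 = 0.0710

CI: 0.421 ± 0.0710 = (0.350, 0.492)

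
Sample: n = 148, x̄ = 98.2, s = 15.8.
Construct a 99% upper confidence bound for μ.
μ ≤ 101.25

Upper bound (one-sided):
t* = 2.352 (one-sided for 99%)
Upper bound = x̄ + t* · s/√n = 98.2 + 2.352 · 15.8/√148 = 101.25

We are 99% confident that μ ≤ 101.25.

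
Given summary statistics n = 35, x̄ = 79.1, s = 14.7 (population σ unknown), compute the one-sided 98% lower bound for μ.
μ ≥ 73.79

Lower bound (one-sided):
t* = 2.136 (one-sided for 98%)
Lower bound = x̄ - t* · s/√n = 79.1 - 2.136 · 14.7/√35 = 73.79

We are 98% confident that μ ≥ 73.79.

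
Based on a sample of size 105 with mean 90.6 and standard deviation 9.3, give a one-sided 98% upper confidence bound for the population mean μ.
μ ≤ 92.49

Upper bound (one-sided):
t* = 2.080 (one-sided for 98%)
Upper bound = x̄ + t* · s/√n = 90.6 + 2.080 · 9.3/√105 = 92.49

We are 98% confident that μ ≤ 92.49.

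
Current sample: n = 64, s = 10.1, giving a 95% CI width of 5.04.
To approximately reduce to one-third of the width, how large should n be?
n ≈ 576

CI width ∝ 1/√n
To reduce width by factor 3, need √n to grow by 3 → need 3² = 9 times as many samples.

Current: n = 64, width = 5.04
New: n = 576, width ≈ 1.65

Width reduced by factor of 5.04/1.65 = 3.05.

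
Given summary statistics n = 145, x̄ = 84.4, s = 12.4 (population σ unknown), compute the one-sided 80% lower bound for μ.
μ ≥ 83.53

Lower bound (one-sided):
t* = 0.844 (one-sided for 80%)
Lower bound = x̄ - t* · s/√n = 84.4 - 0.844 · 12.4/√145 = 83.53

We are 80% confident that μ ≥ 83.53.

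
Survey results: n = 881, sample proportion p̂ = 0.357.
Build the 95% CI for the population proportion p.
(0.325, 0.389)

Proportion CI:
SE = √(p̂(1-p̂)/n) = √(0.357 · 0.643 / 881) = 0.01614

z* = 1.960
Margin = z* · SE = 1.960 · 0.01614 = 0.0316

CI: 0.357 ± 0.0316 = (0.325, 0.389)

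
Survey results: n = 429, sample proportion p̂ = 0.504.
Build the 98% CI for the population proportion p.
(0.448, 0.560)

Proportion CI:
SE = √(p̂(1-p̂)/n) = √(0.504 · 0.496 / 429) = 0.02414

z* = 2.326
Margin = z* · SE = 2.326 · 0.02414 = 0.0561

CI: 0.504 ± 0.0561 = (0.448, 0.560)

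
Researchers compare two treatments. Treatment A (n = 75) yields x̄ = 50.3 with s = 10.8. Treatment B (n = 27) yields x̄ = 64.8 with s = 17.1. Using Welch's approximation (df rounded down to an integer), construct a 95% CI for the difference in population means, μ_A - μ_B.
(-21.66, -7.34)

Difference: x̄₁ - x̄₂ = -14.50
SE = √(s₁²/n₁ + s₂²/n₂) = √(10.8²/75 + 17.1²/27) = 3.5193
df = 33.76 → 33 (Welch–Satterthwaite, rounded down)
t* = 2.035

CI: -14.50 ± 2.035 · 3.5193 = -14.50 ± 7.16 = (-21.66, -7.34)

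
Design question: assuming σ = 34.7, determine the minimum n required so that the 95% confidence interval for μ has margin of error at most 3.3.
n ≥ 425

For margin E ≤ 3.3:
n ≥ (z* · σ / E)²
n ≥ (1.960 · 34.7 / 3.3)²
n ≥ 424.76

Minimum n = 425 (rounding up)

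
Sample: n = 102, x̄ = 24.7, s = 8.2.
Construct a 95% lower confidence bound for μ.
μ ≥ 23.35

Lower bound (one-sided):
t* = 1.660 (one-sided for 95%)
Lower bound = x̄ - t* · s/√n = 24.7 - 1.660 · 8.2/√102 = 23.35

We are 95% confident that μ ≥ 23.35.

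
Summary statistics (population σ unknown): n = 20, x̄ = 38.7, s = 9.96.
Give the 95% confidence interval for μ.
(34.04, 43.36)

t-interval (σ unknown):
df = n - 1 = 19
t* = 2.093 for 95% confidence

Margin of error = t* · s/√n = 2.093 · 9.96/√20 = 4.66

CI: (34.04, 43.36)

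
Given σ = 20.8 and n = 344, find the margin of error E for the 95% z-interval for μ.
Margin of error = 2.20

Margin of error = z* · σ/√n
= 1.960 · 20.8/√344
= 1.960 · 20.8/18.5472
= 2.20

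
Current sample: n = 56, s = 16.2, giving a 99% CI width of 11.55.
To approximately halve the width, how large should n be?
n ≈ 224

CI width ∝ 1/√n
To reduce width by factor 2, need √n to grow by 2 → need 2² = 4 times as many samples.

Current: n = 56, width = 11.55
New: n = 224, width ≈ 5.62

Width reduced by factor of 11.55/5.62 = 2.06.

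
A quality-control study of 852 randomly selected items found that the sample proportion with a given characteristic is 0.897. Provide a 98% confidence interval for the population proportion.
(0.873, 0.921)

Proportion CI:
SE = √(p̂(1-p̂)/n) = √(0.897 · 0.103 / 852) = 0.01041

z* = 2.326
Margin = z* · SE = 2.326 · 0.01041 = 0.0242

CI: 0.897 ± 0.0242 = (0.873, 0.921)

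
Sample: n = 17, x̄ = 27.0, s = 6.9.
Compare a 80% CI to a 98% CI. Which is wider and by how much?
98% CI is wider by 4.18

df = 16
80% CI: t* = 1.337, (24.76, 29.24), width = 2 · t* · s/√n = 4.47
98% CI: t* = 2.583, (22.68, 31.32), width = 2 · t* · s/√n = 8.65

The 98% CI is wider by 8.65 - 4.47 = 4.18.
Higher confidence requires a wider interval.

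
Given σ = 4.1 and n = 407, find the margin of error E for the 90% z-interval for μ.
Margin of error = 0.33

Margin of error = z* · σ/√n
= 1.645 · 4.1/√407
= 1.645 · 4.1/20.1742
= 0.33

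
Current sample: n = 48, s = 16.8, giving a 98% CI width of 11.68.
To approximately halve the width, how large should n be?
n ≈ 192

CI width ∝ 1/√n
To reduce width by factor 2, need √n to grow by 2 → need 2² = 4 times as many samples.

Current: n = 48, width = 11.68
New: n = 192, width ≈ 5.69

Width reduced by factor of 11.68/5.69 = 2.05.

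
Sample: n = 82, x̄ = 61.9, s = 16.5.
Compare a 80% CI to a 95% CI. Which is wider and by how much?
95% CI is wider by 2.54

df = 81
80% CI: t* = 1.292, (59.55, 64.25), width = 2 · t* · s/√n = 4.71
95% CI: t* = 1.990, (58.27, 65.53), width = 2 · t* · s/√n = 7.25

The 95% CI is wider by 7.25 - 4.71 = 2.54.
Higher confidence requires a wider interval.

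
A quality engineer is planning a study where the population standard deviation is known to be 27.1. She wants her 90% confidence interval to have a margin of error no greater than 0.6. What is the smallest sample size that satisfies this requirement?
n ≥ 5521

For margin E ≤ 0.6:
n ≥ (z* · σ / E)²
n ≥ (1.645 · 27.1 / 0.6)²
n ≥ 5520.37

Minimum n = 5521 (rounding up)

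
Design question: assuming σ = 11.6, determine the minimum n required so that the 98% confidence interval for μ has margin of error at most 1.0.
n ≥ 729

For margin E ≤ 1.0:
n ≥ (z* · σ / E)²
n ≥ (2.326 · 11.6 / 1.0)²
n ≥ 728.01

Minimum n = 729 (rounding up)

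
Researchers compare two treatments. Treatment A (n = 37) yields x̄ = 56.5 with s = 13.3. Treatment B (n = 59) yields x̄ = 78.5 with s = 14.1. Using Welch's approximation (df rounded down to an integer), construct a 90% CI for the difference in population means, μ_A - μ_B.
(-26.75, -17.25)

Difference: x̄₁ - x̄₂ = -22.00
SE = √(s₁²/n₁ + s₂²/n₂) = √(13.3²/37 + 14.1²/59) = 2.8549
df = 79.97 → 79 (Welch–Satterthwaite, rounded down)
t* = 1.664

CI: -22.00 ± 1.664 · 2.8549 = -22.00 ± 4.75 = (-26.75, -17.25)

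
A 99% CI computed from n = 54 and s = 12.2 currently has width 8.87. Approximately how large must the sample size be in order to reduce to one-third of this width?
n ≈ 486

CI width ∝ 1/√n
To reduce width by factor 3, need √n to grow by 3 → need 3² = 9 times as many samples.

Current: n = 54, width = 8.87
New: n = 486, width ≈ 2.86

Width reduced by factor of 8.87/2.86 = 3.10.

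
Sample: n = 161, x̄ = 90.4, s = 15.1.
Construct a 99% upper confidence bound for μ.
μ ≤ 93.20

Upper bound (one-sided):
t* = 2.350 (one-sided for 99%)
Upper bound = x̄ + t* · s/√n = 90.4 + 2.350 · 15.1/√161 = 93.20

We are 99% confident that μ ≤ 93.20.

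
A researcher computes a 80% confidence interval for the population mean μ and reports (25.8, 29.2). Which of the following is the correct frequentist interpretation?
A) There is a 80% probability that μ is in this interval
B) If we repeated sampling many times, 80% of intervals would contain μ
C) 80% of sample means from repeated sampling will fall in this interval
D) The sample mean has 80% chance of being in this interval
B

A) Wrong — μ is fixed; the randomness lives in the interval, not in μ.
B) Correct — this is the frequentist long-run coverage interpretation.
C) Wrong — coverage applies to intervals containing μ, not to future x̄ values.
D) Wrong — x̄ is observed and sits in the interval by construction.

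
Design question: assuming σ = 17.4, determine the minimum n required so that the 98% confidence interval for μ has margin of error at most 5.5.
n ≥ 55

For margin E ≤ 5.5:
n ≥ (z* · σ / E)²
n ≥ (2.326 · 17.4 / 5.5)²
n ≥ 54.15

Minimum n = 55 (rounding up)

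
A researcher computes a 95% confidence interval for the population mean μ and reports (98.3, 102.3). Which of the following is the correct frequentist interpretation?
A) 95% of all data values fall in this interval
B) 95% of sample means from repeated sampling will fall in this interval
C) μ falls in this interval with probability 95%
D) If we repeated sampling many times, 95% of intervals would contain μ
D

A) Wrong — a CI is about the parameter μ, not individual data values.
B) Wrong — coverage applies to intervals containing μ, not to future x̄ values.
C) Wrong — μ is fixed; the randomness lives in the interval, not in μ.
D) Correct — this is the frequentist long-run coverage interpretation.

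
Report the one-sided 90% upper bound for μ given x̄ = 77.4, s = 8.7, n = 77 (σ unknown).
μ ≤ 78.68

Upper bound (one-sided):
t* = 1.293 (one-sided for 90%)
Upper bound = x̄ + t* · s/√n = 77.4 + 1.293 · 8.7/√77 = 78.68

We are 90% confident that μ ≤ 78.68.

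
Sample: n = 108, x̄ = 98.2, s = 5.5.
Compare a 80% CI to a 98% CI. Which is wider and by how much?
98% CI is wider by 1.13

df = 107
80% CI: t* = 1.290, (97.52, 98.88), width = 2 · t* · s/√n = 1.37
98% CI: t* = 2.362, (96.95, 99.45), width = 2 · t* · s/√n = 2.50

The 98% CI is wider by 2.50 - 1.37 = 1.13.
Higher confidence requires a wider interval.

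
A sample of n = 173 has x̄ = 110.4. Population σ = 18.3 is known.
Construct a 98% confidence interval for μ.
(107.16, 113.64)

z-interval (σ known):
z* = 2.326 for 98% confidence

Margin of error = z* · σ/√n = 2.326 · 18.3/√173 = 3.24

CI: (110.4 - 3.24, 110.4 + 3.24) = (107.16, 113.64)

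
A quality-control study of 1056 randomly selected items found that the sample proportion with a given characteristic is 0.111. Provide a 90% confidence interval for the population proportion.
(0.095, 0.127)

Proportion CI:
SE = √(p̂(1-p̂)/n) = √(0.111 · 0.889 / 1056) = 0.00967

z* = 1.645
Margin = z* · SE = 1.645 · 0.00967 = 0.0159

CI: 0.111 ± 0.0159 = (0.095, 0.127)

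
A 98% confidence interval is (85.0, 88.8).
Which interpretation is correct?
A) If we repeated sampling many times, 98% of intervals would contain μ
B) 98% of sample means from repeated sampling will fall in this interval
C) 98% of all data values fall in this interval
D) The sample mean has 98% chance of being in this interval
A

A) Correct — this is the frequentist long-run coverage interpretation.
B) Wrong — coverage applies to intervals containing μ, not to future x̄ values.
C) Wrong — a CI is about the parameter μ, not individual data values.
D) Wrong — x̄ is observed and sits in the interval by construction.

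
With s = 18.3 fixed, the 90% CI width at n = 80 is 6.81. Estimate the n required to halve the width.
n ≈ 320

CI width ∝ 1/√n
To reduce width by factor 2, need √n to grow by 2 → need 2² = 4 times as many samples.

Current: n = 80, width = 6.81
New: n = 320, width ≈ 3.38

Width reduced by factor of 6.81/3.38 = 2.01.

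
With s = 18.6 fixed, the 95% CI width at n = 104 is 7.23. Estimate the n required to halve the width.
n ≈ 416

CI width ∝ 1/√n
To reduce width by factor 2, need √n to grow by 2 → need 2² = 4 times as many samples.

Current: n = 104, width = 7.23
New: n = 416, width ≈ 3.59

Width reduced by factor of 7.23/3.59 = 2.01.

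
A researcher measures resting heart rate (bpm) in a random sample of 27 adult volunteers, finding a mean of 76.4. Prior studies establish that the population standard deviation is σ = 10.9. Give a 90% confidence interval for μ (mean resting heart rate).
(72.95, 79.85)

z-interval (σ known):
z* = 1.645 for 90% confidence

Margin of error = z* · σ/√n = 1.645 · 10.9/√27 = 3.45

CI: (76.4 - 3.45, 76.4 + 3.45) = (72.95, 79.85)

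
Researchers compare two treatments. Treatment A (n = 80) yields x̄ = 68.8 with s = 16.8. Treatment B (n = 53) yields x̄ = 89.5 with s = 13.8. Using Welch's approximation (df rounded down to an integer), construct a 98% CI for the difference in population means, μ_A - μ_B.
(-26.99, -14.41)

Difference: x̄₁ - x̄₂ = -20.70
SE = √(s₁²/n₁ + s₂²/n₂) = √(16.8²/80 + 13.8²/53) = 2.6686
df = 124.95 → 124 (Welch–Satterthwaite, rounded down)
t* = 2.357

CI: -20.70 ± 2.357 · 2.6686 = -20.70 ± 6.29 = (-26.99, -14.41)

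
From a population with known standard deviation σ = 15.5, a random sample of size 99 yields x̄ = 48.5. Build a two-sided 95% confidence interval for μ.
(45.45, 51.55)

z-interval (σ known):
z* = 1.960 for 95% confidence

Margin of error = z* · σ/√n = 1.960 · 15.5/√99 = 3.05

CI: (48.5 - 3.05, 48.5 + 3.05) = (45.45, 51.55)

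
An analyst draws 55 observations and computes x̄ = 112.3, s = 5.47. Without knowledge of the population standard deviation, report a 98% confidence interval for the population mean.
(110.53, 114.07)

t-interval (σ unknown):
df = n - 1 = 54
t* = 2.397 for 98% confidence

Margin of error = t* · s/√n = 2.397 · 5.47/√55 = 1.77

CI: (110.53, 114.07)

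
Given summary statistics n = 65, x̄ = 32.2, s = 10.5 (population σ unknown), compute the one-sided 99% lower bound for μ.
μ ≥ 29.09

Lower bound (one-sided):
t* = 2.386 (one-sided for 99%)
Lower bound = x̄ - t* · s/√n = 32.2 - 2.386 · 10.5/√65 = 29.09

We are 99% confident that μ ≥ 29.09.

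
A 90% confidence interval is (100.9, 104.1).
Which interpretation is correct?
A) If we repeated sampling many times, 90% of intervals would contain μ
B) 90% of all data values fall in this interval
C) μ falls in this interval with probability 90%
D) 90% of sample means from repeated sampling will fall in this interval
A

A) Correct — this is the frequentist long-run coverage interpretation.
B) Wrong — a CI is about the parameter μ, not individual data values.
C) Wrong — μ is fixed; the randomness lives in the interval, not in μ.
D) Wrong — coverage applies to intervals containing μ, not to future x̄ values.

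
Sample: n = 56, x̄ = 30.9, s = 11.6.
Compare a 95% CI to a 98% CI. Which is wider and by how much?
98% CI is wider by 1.22

df = 55
95% CI: t* = 2.004, (27.79, 34.01), width = 2 · t* · s/√n = 6.21
98% CI: t* = 2.396, (27.19, 34.61), width = 2 · t* · s/√n = 7.43

The 98% CI is wider by 7.43 - 6.21 = 1.22.
Higher confidence requires a wider interval.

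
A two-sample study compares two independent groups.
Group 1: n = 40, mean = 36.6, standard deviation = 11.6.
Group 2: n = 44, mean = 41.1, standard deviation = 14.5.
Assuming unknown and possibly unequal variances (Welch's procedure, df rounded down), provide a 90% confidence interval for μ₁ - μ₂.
(-9.25, 0.25)

Difference: x̄₁ - x̄₂ = -4.50
SE = √(s₁²/n₁ + s₂²/n₂) = √(11.6²/40 + 14.5²/44) = 2.8535
df = 80.74 → 80 (Welch–Satterthwaite, rounded down)
t* = 1.664

CI: -4.50 ± 1.664 · 2.8535 = -4.50 ± 4.75 = (-9.25, 0.25)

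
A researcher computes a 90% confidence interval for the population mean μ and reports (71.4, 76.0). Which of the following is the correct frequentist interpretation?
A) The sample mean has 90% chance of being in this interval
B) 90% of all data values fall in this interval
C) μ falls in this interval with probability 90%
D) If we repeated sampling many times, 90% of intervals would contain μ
D

A) Wrong — x̄ is observed and sits in the interval by construction.
B) Wrong — a CI is about the parameter μ, not individual data values.
C) Wrong — μ is fixed; the randomness lives in the interval, not in μ.
D) Correct — this is the frequentist long-run coverage interpretation.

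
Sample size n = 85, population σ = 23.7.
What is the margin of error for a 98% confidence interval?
Margin of error = 5.98

Margin of error = z* · σ/√n
= 2.326 · 23.7/√85
= 2.326 · 23.7/9.2195
= 5.98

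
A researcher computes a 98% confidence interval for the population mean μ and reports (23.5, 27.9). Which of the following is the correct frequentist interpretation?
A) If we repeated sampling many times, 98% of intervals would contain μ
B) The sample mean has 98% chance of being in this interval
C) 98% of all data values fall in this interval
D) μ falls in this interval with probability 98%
A

A) Correct — this is the frequentist long-run coverage interpretation.
B) Wrong — x̄ is observed and sits in the interval by construction.
C) Wrong — a CI is about the parameter μ, not individual data values.
D) Wrong — μ is fixed; the randomness lives in the interval, not in μ.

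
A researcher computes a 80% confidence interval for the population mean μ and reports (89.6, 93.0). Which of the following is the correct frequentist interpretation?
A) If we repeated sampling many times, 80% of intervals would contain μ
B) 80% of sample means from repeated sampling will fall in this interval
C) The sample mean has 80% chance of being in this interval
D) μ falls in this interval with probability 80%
A

A) Correct — this is the frequentist long-run coverage interpretation.
B) Wrong — coverage applies to intervals containing μ, not to future x̄ values.
C) Wrong — x̄ is observed and sits in the interval by construction.
D) Wrong — μ is fixed; the randomness lives in the interval, not in μ.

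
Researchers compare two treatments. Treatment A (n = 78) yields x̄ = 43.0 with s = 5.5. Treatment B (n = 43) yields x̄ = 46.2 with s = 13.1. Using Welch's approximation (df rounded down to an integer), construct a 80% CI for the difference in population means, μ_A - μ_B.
(-5.92, -0.48)

Difference: x̄₁ - x̄₂ = -3.20
SE = √(s₁²/n₁ + s₂²/n₂) = √(5.5²/78 + 13.1²/43) = 2.0925
df = 50.30 → 50 (Welch–Satterthwaite, rounded down)
t* = 1.299

CI: -3.20 ± 1.299 · 2.0925 = -3.20 ± 2.72 = (-5.92, -0.48)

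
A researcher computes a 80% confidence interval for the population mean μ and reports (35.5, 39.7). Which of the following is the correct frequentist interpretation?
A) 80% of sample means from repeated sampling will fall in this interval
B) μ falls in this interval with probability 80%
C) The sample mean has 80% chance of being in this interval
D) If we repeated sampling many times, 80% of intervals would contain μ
D

A) Wrong — coverage applies to intervals containing μ, not to future x̄ values.
B) Wrong — μ is fixed; the randomness lives in the interval, not in μ.
C) Wrong — x̄ is observed and sits in the interval by construction.
D) Correct — this is the frequentist long-run coverage interpretation.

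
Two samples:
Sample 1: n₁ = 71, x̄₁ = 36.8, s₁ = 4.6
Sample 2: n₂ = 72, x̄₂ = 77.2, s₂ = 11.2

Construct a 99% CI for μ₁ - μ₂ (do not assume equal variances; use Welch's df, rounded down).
(-44.16, -36.64)

Difference: x̄₁ - x̄₂ = -40.40
SE = √(s₁²/n₁ + s₂²/n₂) = √(4.6²/71 + 11.2²/72) = 1.4284
df = 94.56 → 94 (Welch–Satterthwaite, rounded down)
t* = 2.629

CI: -40.40 ± 2.629 · 1.4284 = -40.40 ± 3.76 = (-44.16, -36.64)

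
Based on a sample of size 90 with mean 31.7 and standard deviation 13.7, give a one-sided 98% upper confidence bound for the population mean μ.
μ ≤ 34.71

Upper bound (one-sided):
t* = 2.084 (one-sided for 98%)
Upper bound = x̄ + t* · s/√n = 31.7 + 2.084 · 13.7/√90 = 34.71

We are 98% confident that μ ≤ 34.71.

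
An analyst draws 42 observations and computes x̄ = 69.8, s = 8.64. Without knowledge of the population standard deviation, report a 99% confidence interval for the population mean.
(66.20, 73.40)

t-interval (σ unknown):
df = n - 1 = 41
t* = 2.701 for 99% confidence

Margin of error = t* · s/√n = 2.701 · 8.64/√42 = 3.60

CI: (66.20, 73.40)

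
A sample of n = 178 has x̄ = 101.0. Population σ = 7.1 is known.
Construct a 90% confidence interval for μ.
(100.12, 101.88)

z-interval (σ known):
z* = 1.645 for 90% confidence

Margin of error = z* · σ/√n = 1.645 · 7.1/√178 = 0.88

CI: (101.0 - 0.88, 101.0 + 0.88) = (100.12, 101.88)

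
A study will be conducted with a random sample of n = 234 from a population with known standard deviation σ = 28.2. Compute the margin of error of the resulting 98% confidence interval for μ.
Margin of error = 4.29

Margin of error = z* · σ/√n
= 2.326 · 28.2/√234
= 2.326 · 28.2/15.2971
= 4.29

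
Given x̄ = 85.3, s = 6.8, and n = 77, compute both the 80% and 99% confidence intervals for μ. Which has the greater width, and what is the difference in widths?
99% CI is wider by 2.09

df = 76
80% CI: t* = 1.293, (84.30, 86.30), width = 2 · t* · s/√n = 2.00
99% CI: t* = 2.642, (83.25, 87.35), width = 2 · t* · s/√n = 4.09

The 99% CI is wider by 4.09 - 2.00 = 2.09.
Higher confidence requires a wider interval.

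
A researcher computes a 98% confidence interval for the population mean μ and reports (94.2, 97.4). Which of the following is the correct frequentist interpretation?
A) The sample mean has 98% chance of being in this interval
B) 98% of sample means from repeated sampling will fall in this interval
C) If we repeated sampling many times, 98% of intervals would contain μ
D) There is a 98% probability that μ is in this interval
C

A) Wrong — x̄ is observed and sits in the interval by construction.
B) Wrong — coverage applies to intervals containing μ, not to future x̄ values.
C) Correct — this is the frequentist long-run coverage interpretation.
D) Wrong — μ is fixed; the randomness lives in the interval, not in μ.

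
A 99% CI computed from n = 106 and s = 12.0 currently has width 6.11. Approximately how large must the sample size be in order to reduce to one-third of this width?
n ≈ 954

CI width ∝ 1/√n
To reduce width by factor 3, need √n to grow by 3 → need 3² = 9 times as many samples.

Current: n = 106, width = 6.11
New: n = 954, width ≈ 2.01

Width reduced by factor of 6.11/2.01 = 3.04.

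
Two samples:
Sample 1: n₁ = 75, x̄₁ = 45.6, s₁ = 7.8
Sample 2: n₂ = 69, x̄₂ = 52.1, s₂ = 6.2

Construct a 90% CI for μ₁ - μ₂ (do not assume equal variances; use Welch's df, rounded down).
(-8.44, -4.56)

Difference: x̄₁ - x̄₂ = -6.50
SE = √(s₁²/n₁ + s₂²/n₂) = √(7.8²/75 + 6.2²/69) = 1.1697
df = 139.13 → 139 (Welch–Satterthwaite, rounded down)
t* = 1.656

CI: -6.50 ± 1.656 · 1.1697 = -6.50 ± 1.94 = (-8.44, -4.56)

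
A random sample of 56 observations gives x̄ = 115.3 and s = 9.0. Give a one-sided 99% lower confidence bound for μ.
μ ≥ 112.42

Lower bound (one-sided):
t* = 2.396 (one-sided for 99%)
Lower bound = x̄ - t* · s/√n = 115.3 - 2.396 · 9.0/√56 = 112.42

We are 99% confident that μ ≥ 112.42.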